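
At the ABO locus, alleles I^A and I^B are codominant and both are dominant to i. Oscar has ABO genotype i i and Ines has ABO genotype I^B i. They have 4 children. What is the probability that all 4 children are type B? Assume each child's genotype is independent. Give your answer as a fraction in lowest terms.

ABO cross i i × I^B i → 1/2 O, 1/2 B.
So P(type B) = 1/2 per child.
All 4 independent: (1/2)^4 = 1/16.

1/16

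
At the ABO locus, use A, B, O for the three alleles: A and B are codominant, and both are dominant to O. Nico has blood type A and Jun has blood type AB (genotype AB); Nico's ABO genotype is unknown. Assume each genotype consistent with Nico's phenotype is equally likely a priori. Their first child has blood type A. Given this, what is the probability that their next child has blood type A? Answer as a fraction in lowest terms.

Possible genotypes: Nico ∈ {AA, AO}; Jun ∈ {AB}.
Weight each parental genotype pair by prior × P(type-A child):
  AA × AB: posterior weight 1/2; P(next child type A) = 1/2.
  AO × AB: posterior weight 1/2; P(next child type A) = 1/2.
Weighted sum = 1/2.

1/2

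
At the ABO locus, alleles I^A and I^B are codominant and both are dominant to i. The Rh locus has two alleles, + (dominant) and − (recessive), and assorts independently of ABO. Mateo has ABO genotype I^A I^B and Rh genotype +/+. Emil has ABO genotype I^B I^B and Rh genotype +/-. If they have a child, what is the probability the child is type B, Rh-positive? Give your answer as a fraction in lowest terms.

ABO cross I^A I^B × I^B I^B → offspring phenotypes: 1/2 B, 1/2 AB.
Rh cross +/+ × +/- → 1 Rh+.
Independent loci: P(type B, Rh-positive) = 1/2 × 1 = 1/2.

1/2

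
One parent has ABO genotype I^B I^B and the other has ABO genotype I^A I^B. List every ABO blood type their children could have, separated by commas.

Gametes from I^B I^B × I^A I^B give offspring ABO genotypes I^A I^B, I^B I^B, i.e. phenotypes B, AB.

B, AB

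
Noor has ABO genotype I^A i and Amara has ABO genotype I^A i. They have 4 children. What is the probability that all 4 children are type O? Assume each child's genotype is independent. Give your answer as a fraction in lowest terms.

ABO cross I^A i × I^A i → 1/4 O, 3/4 A.
So P(type O) = 1/4 per child.
All 4 independent: (1/4)^4 = 1/256.

1/256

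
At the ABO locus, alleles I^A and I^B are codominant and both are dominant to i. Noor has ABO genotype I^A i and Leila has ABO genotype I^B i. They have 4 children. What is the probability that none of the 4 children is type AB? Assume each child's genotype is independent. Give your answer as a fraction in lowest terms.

ABO cross I^A i × I^B i → 1/4 O, 1/4 A, 1/4 B, 1/4 AB.
So P(type AB) = 1/4 per child.
P(not type AB) = 3/4 for one child; (3/4)^4 = 81/256.

81/256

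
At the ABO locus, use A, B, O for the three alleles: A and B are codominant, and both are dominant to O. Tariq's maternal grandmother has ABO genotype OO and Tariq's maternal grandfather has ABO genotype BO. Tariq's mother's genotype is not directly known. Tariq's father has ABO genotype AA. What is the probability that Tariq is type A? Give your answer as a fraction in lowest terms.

3/4

Tariq's mother's ABO genotype from OO × BO: 1/2 BO, 1/2 OO.
Crossing each possibility with the father AA and summing P(type A): 1/2·1/2 + 1/2·1 = 3/4.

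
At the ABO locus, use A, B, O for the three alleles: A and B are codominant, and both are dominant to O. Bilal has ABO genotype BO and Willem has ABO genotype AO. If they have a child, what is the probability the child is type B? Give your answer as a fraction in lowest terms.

1/4

ABO cross BO × AO → offspring phenotypes: 1/4 O, 1/4 A, 1/4 B, 1/4 AB.
So P(type B) = 1/4.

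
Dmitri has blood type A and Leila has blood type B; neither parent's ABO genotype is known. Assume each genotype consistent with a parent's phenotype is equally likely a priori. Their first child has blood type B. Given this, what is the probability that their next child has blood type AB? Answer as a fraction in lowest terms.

Possible genotypes: Dmitri ∈ {I^A I^A, I^A i}; Leila ∈ {I^B I^B, I^B i}.
Weight each parental genotype pair by prior × P(type-B child):
  I^A i × I^B I^B: posterior weight 2/3; P(next child type AB) = 1/2.
  I^A i × I^B i: posterior weight 1/3; P(next child type AB) = 1/4.
Weighted sum = 5/12.

5/12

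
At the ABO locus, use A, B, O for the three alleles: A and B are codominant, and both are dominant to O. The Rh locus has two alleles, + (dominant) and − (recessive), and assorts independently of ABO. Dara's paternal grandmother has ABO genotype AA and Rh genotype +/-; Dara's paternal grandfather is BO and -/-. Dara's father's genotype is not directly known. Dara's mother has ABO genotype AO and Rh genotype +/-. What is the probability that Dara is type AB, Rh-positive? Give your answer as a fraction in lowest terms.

Dara's father's ABO genotype from AA × BO: 1/2 AB, 1/2 AO.
Crossing each possibility with the mother AO and summing P(type AB): 1/2·1/4 + 1/2·0 = 1/8.
Similarly for Rh via the father's Rh distribution: P(Rh+) = 5/8.
Independent loci: 1/8 × 5/8 = 5/64.

5/64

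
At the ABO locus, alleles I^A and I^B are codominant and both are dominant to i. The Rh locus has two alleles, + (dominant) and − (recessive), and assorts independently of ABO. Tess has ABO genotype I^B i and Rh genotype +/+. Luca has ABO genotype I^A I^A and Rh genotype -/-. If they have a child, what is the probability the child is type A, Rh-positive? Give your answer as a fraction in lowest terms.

ABO cross I^B i × I^A I^A → offspring phenotypes: 1/2 A, 1/2 AB.
Rh cross +/+ × -/- → 1 Rh+.
Independent loci: P(type A, Rh-positive) = 1/2 × 1 = 1/2.

1/2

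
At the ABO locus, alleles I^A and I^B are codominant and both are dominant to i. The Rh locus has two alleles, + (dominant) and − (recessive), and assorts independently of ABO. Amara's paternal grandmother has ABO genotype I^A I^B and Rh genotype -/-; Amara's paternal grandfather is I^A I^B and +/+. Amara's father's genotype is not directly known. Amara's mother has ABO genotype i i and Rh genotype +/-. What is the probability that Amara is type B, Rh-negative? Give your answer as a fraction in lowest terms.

Amara's father's ABO genotype from I^A I^B × I^A I^B: 1/4 I^A I^A, 1/2 I^A I^B, 1/4 I^B I^B.
Crossing each possibility with the mother i i and summing P(type B): 1/4·0 + 1/2·1/2 + 1/4·1 = 1/2.
Similarly for Rh via the father's Rh distribution: P(Rh-) = 1/4.
Independent loci: 1/2 × 1/4 = 1/8.

1/8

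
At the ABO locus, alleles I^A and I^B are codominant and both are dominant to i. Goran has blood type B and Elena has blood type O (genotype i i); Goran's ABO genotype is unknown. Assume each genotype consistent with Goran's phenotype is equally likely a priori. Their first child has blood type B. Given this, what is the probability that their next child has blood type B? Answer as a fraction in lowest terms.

Possible genotypes: Goran ∈ {I^B I^B, I^B i}; Elena ∈ {i i}.
Weight each parental genotype pair by prior × P(type-B child):
  I^B I^B × i i: posterior weight 2/3; P(next child type B) = 1.
  I^B i × i i: posterior weight 1/3; P(next child type B) = 1/2.
Weighted sum = 5/6.

5/6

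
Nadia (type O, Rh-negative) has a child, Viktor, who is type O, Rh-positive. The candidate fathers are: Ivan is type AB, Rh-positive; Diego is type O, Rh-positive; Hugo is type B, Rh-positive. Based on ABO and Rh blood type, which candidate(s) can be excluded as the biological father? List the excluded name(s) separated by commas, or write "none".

Ivan

A candidate is excluded only if no genotype consistent with his phenotype could produce a type O, Rh-positive child with a type O, Rh-negative mother.
Ivan (type AB, Rh+): no genotype consistent with that phenotype can produce a type-O Rh+ child with a type-O mother.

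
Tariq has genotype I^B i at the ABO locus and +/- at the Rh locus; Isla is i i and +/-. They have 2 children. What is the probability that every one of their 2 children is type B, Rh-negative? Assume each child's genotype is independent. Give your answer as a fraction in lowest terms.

ABO cross I^B i × i i → 1/2 O, 1/2 B.
Rh cross +/- × +/- → 3/4 Rh+, 1/4 Rh-; so P(type B, Rh-negative) = 1/2 × 1/4 = 1/8 per child.
All 2 independent: (1/8)^2 = 1/64.

1/64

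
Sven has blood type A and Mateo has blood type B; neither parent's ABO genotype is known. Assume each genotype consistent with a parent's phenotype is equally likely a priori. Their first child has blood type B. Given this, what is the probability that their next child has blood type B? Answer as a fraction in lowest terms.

Possible genotypes: Sven ∈ {AA, AO}; Mateo ∈ {BB, BO}.
Weight each parental genotype pair by prior × P(type-B child):
  AO × BB: posterior weight 2/3; P(next child type B) = 1/2.
  AO × BO: posterior weight 1/3; P(next child type B) = 1/4.
Weighted sum = 5/12.

5/12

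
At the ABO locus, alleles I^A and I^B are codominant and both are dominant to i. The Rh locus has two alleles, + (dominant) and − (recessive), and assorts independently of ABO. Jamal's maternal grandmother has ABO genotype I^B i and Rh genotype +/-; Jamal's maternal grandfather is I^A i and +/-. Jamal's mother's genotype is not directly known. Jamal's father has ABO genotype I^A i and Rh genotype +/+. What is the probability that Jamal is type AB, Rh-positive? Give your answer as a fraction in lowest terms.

Jamal's mother's ABO genotype from I^B i × I^A i: 1/4 I^A I^B, 1/4 I^A i, 1/4 I^B i, 1/4 i i.
Crossing each possibility with the father I^A i and summing P(type AB): 1/4·1/4 + 1/4·0 + 1/4·1/4 + 1/4·0 = 1/8.
Similarly for Rh via the mother's Rh distribution: P(Rh+) = 1.
Independent loci: 1/8 × 1 = 1/8.

1/8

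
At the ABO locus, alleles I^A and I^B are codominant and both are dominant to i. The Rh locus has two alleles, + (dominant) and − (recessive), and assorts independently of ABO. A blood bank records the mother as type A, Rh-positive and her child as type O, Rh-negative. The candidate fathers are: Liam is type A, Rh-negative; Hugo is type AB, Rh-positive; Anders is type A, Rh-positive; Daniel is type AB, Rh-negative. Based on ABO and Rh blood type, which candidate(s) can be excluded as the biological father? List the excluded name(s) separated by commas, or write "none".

A candidate is excluded only if no genotype consistent with his phenotype could produce a type O, Rh-negative child with a type A, Rh-positive mother.
Hugo (type AB, Rh+): no genotype consistent with that phenotype can produce a type-O Rh- child with a type-A mother.
Daniel (type AB, Rh-): no genotype consistent with that phenotype can produce a type-O Rh- child with a type-A mother.

Hugo, Daniel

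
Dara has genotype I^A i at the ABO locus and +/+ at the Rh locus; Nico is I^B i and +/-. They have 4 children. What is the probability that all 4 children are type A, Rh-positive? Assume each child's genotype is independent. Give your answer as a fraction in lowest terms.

ABO cross I^A i × I^B i → 1/4 O, 1/4 A, 1/4 B, 1/4 AB.
Rh cross +/+ × +/- → 1 Rh+; so P(type A, Rh-positive) = 1/4 × 1 = 1/4 per child.
All 4 independent: (1/4)^4 = 1/256.

1/256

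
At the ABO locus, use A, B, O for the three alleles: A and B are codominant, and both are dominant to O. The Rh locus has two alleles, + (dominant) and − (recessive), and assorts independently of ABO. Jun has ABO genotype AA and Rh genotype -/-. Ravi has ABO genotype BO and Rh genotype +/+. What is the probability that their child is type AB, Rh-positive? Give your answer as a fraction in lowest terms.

ABO cross AA × BO → offspring phenotypes: 1/2 A, 1/2 AB.
Rh cross -/- × +/+ → 1 Rh+.
Independent loci: P(type AB, Rh-positive) = 1/2 × 1 = 1/2.

1/2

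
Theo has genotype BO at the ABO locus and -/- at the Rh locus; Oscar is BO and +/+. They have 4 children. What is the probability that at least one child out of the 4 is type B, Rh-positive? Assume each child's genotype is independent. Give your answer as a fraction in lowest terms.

ABO cross BO × BO → 1/4 O, 3/4 B.
Rh cross -/- × +/+ → 1 Rh+; so P(type B, Rh-positive) = 3/4 × 1 = 3/4 per child.
P(none) = (1/4)^4 = 1/256; P(at least one) = 1 − 1/256 = 255/256.

255/256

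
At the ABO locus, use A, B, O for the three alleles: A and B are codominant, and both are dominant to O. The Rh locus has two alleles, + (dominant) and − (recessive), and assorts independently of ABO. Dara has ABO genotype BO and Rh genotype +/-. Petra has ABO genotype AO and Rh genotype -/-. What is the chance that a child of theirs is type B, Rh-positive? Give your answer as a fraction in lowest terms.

1/8

ABO cross BO × AO → offspring phenotypes: 1/4 O, 1/4 A, 1/4 B, 1/4 AB.
Rh cross +/- × -/- → 1/2 Rh+, 1/2 Rh-.
Independent loci: P(type B, Rh-positive) = 1/4 × 1/2 = 1/8.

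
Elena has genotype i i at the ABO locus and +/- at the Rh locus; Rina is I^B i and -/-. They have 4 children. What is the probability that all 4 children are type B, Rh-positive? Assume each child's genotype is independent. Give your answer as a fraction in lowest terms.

1/256

ABO cross i i × I^B i → 1/2 O, 1/2 B.
Rh cross +/- × -/- → 1/2 Rh+, 1/2 Rh-; so P(type B, Rh-positive) = 1/2 × 1/2 = 1/4 per child.
All 4 independent: (1/4)^4 = 1/256.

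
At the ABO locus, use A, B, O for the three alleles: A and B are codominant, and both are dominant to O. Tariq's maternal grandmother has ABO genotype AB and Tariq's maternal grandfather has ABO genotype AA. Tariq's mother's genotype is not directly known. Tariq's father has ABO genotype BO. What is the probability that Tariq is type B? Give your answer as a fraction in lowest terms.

1/4

Tariq's mother's ABO genotype from AB × AA: 1/2 AA, 1/2 AB.
Crossing each possibility with the father BO and summing P(type B): 1/2·0 + 1/2·1/2 = 1/4.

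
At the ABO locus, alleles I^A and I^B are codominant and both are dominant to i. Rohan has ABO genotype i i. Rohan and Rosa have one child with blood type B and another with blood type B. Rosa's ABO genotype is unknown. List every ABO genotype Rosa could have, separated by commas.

For each candidate genotype of Rosa, check whether crossing it with i i can produce every observed child phenotype.
  I^A I^A → possible child types {A} ✗
  I^A I^B → possible child types {A, B} ✓
  I^A i → possible child types {O, A} ✗
  I^B I^B → possible child types {B} ✓
  I^B i → possible child types {O, B} ✓
  i i → possible child types {O} ✗

I^A I^B, I^B I^B, I^B i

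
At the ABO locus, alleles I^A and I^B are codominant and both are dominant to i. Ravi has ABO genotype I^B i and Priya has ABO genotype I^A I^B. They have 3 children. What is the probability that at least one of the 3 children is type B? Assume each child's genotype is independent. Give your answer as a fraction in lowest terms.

ABO cross I^B i × I^A I^B → 1/4 A, 1/2 B, 1/4 AB.
So P(type B) = 1/2 per child.
P(none) = (1/2)^3 = 1/8; P(at least one) = 1 − 1/8 = 7/8.

7/8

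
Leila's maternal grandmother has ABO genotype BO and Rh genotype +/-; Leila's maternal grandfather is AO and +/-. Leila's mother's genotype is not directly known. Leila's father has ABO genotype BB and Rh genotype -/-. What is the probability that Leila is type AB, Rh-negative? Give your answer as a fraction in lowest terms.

Leila's mother's ABO genotype from BO × AO: 1/4 AB, 1/4 AO, 1/4 BO, 1/4 OO.
Crossing each possibility with the father BB and summing P(type AB): 1/4·1/2 + 1/4·1/2 + 1/4·0 + 1/4·0 = 1/4.
Similarly for Rh via the mother's Rh distribution: P(Rh-) = 1/2.
Independent loci: 1/4 × 1/2 = 1/8.

1/8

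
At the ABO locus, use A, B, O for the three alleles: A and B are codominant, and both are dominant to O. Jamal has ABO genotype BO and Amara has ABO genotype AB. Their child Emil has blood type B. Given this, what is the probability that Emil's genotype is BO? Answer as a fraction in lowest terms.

1/2

Cross BO × AB → 1/4 AB, 1/4 AO, 1/4 BB, 1/4 BO.
Type-B genotypes among offspring: BB (1/4), BO (1/4); total 1/2.
P(BO | type B) = (1/4) / (1/2) = 1/2.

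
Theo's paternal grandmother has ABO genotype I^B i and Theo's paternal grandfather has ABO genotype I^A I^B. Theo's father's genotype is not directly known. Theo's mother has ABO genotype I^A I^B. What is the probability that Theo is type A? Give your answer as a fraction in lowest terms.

1/4

Theo's father's ABO genotype from I^B i × I^A I^B: 1/4 I^A I^B, 1/4 I^A i, 1/4 I^B I^B, 1/4 I^B i.
Crossing each possibility with the mother I^A I^B and summing P(type A): 1/4·1/4 + 1/4·1/2 + 1/4·0 + 1/4·1/4 = 1/4.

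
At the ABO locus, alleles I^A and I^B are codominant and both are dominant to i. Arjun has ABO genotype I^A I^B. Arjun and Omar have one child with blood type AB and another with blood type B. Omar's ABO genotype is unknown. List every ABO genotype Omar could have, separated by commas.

I^A I^B, I^A i, I^B I^B, I^B i

For each candidate genotype of Omar, check whether crossing it with I^A I^B can produce every observed child phenotype.
  I^A I^A → possible child types {A, AB} ✗
  I^A I^B → possible child types {A, B, AB} ✓
  I^A i → possible child types {A, B, AB} ✓
  I^B I^B → possible child types {B, AB} ✓
  I^B i → possible child types {A, B, AB} ✓
  i i → possible child types {A, B} ✗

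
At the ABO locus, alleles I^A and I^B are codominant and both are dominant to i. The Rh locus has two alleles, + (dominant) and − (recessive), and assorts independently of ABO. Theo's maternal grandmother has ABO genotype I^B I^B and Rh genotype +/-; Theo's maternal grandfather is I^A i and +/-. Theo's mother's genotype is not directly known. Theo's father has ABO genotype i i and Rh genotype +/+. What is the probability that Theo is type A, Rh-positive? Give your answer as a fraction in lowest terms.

1/4

Theo's mother's ABO genotype from I^B I^B × I^A i: 1/2 I^A I^B, 1/2 I^B i.
Crossing each possibility with the father i i and summing P(type A): 1/2·1/2 + 1/2·0 = 1/4.
Similarly for Rh via the mother's Rh distribution: P(Rh+) = 1.
Independent loci: 1/4 × 1 = 1/4.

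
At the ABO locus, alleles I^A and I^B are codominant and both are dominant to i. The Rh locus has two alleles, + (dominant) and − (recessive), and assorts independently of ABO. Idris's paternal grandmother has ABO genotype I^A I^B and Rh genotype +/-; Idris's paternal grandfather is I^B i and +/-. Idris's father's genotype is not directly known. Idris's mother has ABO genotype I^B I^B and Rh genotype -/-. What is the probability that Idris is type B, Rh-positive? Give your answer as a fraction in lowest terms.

Idris's father's ABO genotype from I^A I^B × I^B i: 1/4 I^A I^B, 1/4 I^A i, 1/4 I^B I^B, 1/4 I^B i.
Crossing each possibility with the mother I^B I^B and summing P(type B): 1/4·1/2 + 1/4·1/2 + 1/4·1 + 1/4·1 = 3/4.
Similarly for Rh via the father's Rh distribution: P(Rh+) = 1/2.
Independent loci: 3/4 × 1/2 = 3/8.

3/8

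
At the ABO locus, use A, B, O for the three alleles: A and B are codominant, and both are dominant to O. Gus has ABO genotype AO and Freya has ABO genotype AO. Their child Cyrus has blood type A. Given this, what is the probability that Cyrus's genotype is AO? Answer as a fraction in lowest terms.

2/3

Cross AO × AO → 1/4 AA, 1/2 AO, 1/4 OO.
Type-A genotypes among offspring: AA (1/4), AO (1/2); total 3/4.
P(AO | type A) = (1/2) / (3/4) = 2/3.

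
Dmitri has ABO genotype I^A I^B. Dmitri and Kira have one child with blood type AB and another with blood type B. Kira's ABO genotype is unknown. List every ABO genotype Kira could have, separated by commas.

For each candidate genotype of Kira, check whether crossing it with I^A I^B can produce every observed child phenotype.
  I^A I^A → possible child types {A, AB} ✗
  I^A I^B → possible child types {A, B, AB} ✓
  I^A i → possible child types {A, B, AB} ✓
  I^B I^B → possible child types {B, AB} ✓
  I^B i → possible child types {A, B, AB} ✓
  i i → possible child types {A, B} ✗

I^A I^B, I^A i, I^B I^B, I^B i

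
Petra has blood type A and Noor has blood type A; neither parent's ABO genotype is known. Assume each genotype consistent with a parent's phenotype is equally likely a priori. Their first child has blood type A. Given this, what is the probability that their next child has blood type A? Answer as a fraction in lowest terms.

19/20

Possible genotypes: Petra ∈ {AA, AO}; Noor ∈ {AA, AO}.
Weight each parental genotype pair by prior × P(type-A child):
  AA × AA: posterior weight 4/15; P(next child type A) = 1.
  AA × AO: posterior weight 4/15; P(next child type A) = 1.
  AO × AA: posterior weight 4/15; P(next child type A) = 1.
  AO × AO: posterior weight 1/5; P(next child type A) = 3/4.
Weighted sum = 19/20.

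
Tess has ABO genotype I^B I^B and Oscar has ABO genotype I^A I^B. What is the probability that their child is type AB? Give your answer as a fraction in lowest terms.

1/2

ABO cross I^B I^B × I^A I^B → offspring phenotypes: 1/2 B, 1/2 AB.
So P(type AB) = 1/2.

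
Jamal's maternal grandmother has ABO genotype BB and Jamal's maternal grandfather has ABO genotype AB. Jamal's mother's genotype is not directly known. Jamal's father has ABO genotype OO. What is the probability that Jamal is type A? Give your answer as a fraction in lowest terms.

Jamal's mother's ABO genotype from BB × AB: 1/2 AB, 1/2 BB.
Crossing each possibility with the father OO and summing P(type A): 1/2·1/2 + 1/2·0 = 1/4.

1/4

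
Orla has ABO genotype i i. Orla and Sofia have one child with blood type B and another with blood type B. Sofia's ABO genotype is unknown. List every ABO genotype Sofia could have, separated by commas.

I^A I^B, I^B I^B, I^B i

For each candidate genotype of Sofia, check whether crossing it with i i can produce every observed child phenotype.
  I^A I^A → possible child types {A} ✗
  I^A I^B → possible child types {A, B} ✓
  I^A i → possible child types {O, A} ✗
  I^B I^B → possible child types {B} ✓
  I^B i → possible child types {O, B} ✓
  i i → possible child types {O} ✗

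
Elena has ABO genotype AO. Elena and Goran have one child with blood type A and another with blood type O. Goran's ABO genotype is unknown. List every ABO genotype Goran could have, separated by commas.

AO, BO, OO

For each candidate genotype of Goran, check whether crossing it with AO can produce every observed child phenotype.
  AA → possible child types {A} ✗
  AB → possible child types {A, B, AB} ✗
  AO → possible child types {O, A} ✓
  BB → possible child types {B, AB} ✗
  BO → possible child types {O, A, B, AB} ✓
  OO → possible child types {O, A} ✓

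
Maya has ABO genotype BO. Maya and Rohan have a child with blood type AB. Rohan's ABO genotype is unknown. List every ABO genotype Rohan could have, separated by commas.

AA, AB, AO

For each candidate genotype of Rohan, check whether crossing it with BO can produce every observed child phenotype.
  AA → possible child types {A, AB} ✓
  AB → possible child types {A, B, AB} ✓
  AO → possible child types {O, A, B, AB} ✓
  BB → possible child types {B} ✗
  BO → possible child types {O, B} ✗
  OO → possible child types {O, B} ✗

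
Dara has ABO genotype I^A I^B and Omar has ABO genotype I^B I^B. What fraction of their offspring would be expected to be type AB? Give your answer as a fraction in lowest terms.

ABO cross I^A I^B × I^B I^B → offspring phenotypes: 1/2 B, 1/2 AB.
So P(type AB) = 1/2.

1/2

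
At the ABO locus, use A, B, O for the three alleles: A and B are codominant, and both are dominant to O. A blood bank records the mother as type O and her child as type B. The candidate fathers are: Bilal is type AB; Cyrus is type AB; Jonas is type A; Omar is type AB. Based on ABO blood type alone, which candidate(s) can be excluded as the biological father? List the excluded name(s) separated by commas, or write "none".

A candidate is excluded only if no genotype consistent with his phenotype could produce a type B child with a type O mother.
Jonas (type A): no genotype consistent with that phenotype can produce a type-B child with a type-O mother.

Jonas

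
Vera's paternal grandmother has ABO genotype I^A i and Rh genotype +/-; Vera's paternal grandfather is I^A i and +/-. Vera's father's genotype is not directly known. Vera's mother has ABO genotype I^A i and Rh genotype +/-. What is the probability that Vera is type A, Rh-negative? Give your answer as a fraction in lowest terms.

3/16

Vera's father's ABO genotype from I^A i × I^A i: 1/4 I^A I^A, 1/2 I^A i, 1/4 i i.
Crossing each possibility with the mother I^A i and summing P(type A): 1/4·1 + 1/2·3/4 + 1/4·1/2 = 3/4.
Similarly for Rh via the father's Rh distribution: P(Rh-) = 1/4.
Independent loci: 3/4 × 1/4 = 3/16.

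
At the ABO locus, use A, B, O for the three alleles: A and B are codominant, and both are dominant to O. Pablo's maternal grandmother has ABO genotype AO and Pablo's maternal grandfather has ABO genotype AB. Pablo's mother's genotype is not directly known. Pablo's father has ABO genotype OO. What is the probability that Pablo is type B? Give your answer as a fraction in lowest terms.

1/4

Pablo's mother's ABO genotype from AO × AB: 1/4 AA, 1/4 AB, 1/4 AO, 1/4 BO.
Crossing each possibility with the father OO and summing P(type B): 1/4·0 + 1/4·1/2 + 1/4·0 + 1/4·1/2 = 1/4.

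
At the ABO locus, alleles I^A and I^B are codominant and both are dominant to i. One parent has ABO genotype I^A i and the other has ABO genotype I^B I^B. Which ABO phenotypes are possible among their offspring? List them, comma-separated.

B, AB

Gametes from I^A i × I^B I^B give offspring ABO genotypes I^A I^B, I^B i, i.e. phenotypes B, AB.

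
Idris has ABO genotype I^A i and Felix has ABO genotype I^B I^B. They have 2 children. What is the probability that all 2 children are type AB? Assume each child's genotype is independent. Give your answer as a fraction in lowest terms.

1/4

ABO cross I^A i × I^B I^B → 1/2 B, 1/2 AB.
So P(type AB) = 1/2 per child.
All 2 independent: (1/2)^2 = 1/4.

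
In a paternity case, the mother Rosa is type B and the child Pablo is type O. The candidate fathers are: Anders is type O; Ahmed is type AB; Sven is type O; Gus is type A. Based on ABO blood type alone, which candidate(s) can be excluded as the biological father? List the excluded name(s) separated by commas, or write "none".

Ahmed

A candidate is excluded only if no genotype consistent with his phenotype could produce a type O child with a type B mother.
Ahmed (type AB): no genotype consistent with that phenotype can produce a type-O child with a type-B mother.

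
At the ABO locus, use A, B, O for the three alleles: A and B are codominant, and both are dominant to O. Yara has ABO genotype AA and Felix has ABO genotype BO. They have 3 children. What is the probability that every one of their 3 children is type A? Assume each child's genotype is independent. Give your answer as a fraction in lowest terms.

1/8

ABO cross AA × BO → 1/2 A, 1/2 AB.
So P(type A) = 1/2 per child.
All 3 independent: (1/2)^3 = 1/8.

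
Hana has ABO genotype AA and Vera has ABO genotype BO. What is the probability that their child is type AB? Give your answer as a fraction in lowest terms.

1/2

ABO cross AA × BO → offspring phenotypes: 1/2 A, 1/2 AB.
So P(type AB) = 1/2.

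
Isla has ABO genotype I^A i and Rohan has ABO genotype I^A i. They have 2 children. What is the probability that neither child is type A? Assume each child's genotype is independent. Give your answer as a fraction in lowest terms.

1/16

ABO cross I^A i × I^A i → 1/4 O, 3/4 A.
So P(type A) = 3/4 per child.
P(not type A) = 1/4 for one child; (1/4)^2 = 1/16.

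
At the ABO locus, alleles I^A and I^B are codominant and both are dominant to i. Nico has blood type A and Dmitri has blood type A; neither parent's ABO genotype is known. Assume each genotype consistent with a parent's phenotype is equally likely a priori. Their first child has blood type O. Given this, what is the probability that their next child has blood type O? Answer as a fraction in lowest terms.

1/4

Possible genotypes: Nico ∈ {I^A I^A, I^A i}; Dmitri ∈ {I^A I^A, I^A i}.
Weight each parental genotype pair by prior × P(type-O child):
  I^A i × I^A i: posterior weight 1; P(next child type O) = 1/4.
Weighted sum = 1/4.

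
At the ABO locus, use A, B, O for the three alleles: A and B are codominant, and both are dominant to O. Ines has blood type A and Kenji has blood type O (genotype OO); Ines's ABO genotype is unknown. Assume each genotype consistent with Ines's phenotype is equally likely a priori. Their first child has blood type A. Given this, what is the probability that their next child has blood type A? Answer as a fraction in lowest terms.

5/6

Possible genotypes: Ines ∈ {AA, AO}; Kenji ∈ {OO}.
Weight each parental genotype pair by prior × P(type-A child):
  AA × OO: posterior weight 2/3; P(next child type A) = 1.
  AO × OO: posterior weight 1/3; P(next child type A) = 1/2.
Weighted sum = 5/6.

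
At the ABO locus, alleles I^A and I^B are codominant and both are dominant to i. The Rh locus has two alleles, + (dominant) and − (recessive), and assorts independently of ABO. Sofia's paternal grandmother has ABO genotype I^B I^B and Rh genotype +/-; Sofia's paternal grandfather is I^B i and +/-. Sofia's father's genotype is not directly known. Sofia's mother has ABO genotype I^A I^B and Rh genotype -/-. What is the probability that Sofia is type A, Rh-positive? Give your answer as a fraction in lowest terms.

1/16

Sofia's father's ABO genotype from I^B I^B × I^B i: 1/2 I^B I^B, 1/2 I^B i.
Crossing each possibility with the mother I^A I^B and summing P(type A): 1/2·0 + 1/2·1/4 = 1/8.
Similarly for Rh via the father's Rh distribution: P(Rh+) = 1/2.
Independent loci: 1/8 × 1/2 = 1/16.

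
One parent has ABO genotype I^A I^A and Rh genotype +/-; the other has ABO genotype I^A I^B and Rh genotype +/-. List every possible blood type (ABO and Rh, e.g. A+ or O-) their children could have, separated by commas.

A+, A-, AB+, AB-

Gametes from I^A I^A × I^A I^B give offspring ABO genotypes I^A I^A, I^A I^B, i.e. phenotypes A, AB.
Rh cross +/- × +/- → phenotypes Rh+, Rh-.
Combining independently: A+, A-, AB+, AB-.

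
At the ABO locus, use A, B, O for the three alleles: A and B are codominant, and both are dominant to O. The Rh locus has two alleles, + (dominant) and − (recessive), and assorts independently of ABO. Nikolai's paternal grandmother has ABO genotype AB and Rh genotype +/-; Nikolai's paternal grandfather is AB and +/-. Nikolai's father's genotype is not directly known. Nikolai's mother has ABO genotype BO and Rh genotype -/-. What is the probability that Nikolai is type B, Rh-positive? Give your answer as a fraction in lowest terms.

Nikolai's father's ABO genotype from AB × AB: 1/4 AA, 1/2 AB, 1/4 BB.
Crossing each possibility with the mother BO and summing P(type B): 1/4·0 + 1/2·1/2 + 1/4·1 = 1/2.
Similarly for Rh via the father's Rh distribution: P(Rh+) = 1/2.
Independent loci: 1/2 × 1/2 = 1/4.

1/4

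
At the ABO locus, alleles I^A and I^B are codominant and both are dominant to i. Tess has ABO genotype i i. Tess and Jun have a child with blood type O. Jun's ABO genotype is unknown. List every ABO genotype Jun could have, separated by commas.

I^A i, I^B i, i i

For each candidate genotype of Jun, check whether crossing it with i i can produce every observed child phenotype.
  I^A I^A → possible child types {A} ✗
  I^A I^B → possible child types {A, B} ✗
  I^A i → possible child types {O, A} ✓
  I^B I^B → possible child types {B} ✗
  I^B i → possible child types {O, B} ✓
  i i → possible child types {O} ✓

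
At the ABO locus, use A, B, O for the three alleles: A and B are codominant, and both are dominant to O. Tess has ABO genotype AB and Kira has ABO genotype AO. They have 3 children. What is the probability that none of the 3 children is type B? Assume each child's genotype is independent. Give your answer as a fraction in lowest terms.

27/64

ABO cross AB × AO → 1/2 A, 1/4 B, 1/4 AB.
So P(type B) = 1/4 per child.
P(not type B) = 3/4 for one child; (3/4)^3 = 27/64.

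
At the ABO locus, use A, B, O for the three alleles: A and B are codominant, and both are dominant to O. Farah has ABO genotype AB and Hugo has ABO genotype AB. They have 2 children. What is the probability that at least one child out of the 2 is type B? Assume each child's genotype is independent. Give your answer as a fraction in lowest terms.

7/16

ABO cross AB × AB → 1/4 A, 1/4 B, 1/2 AB.
So P(type B) = 1/4 per child.
P(none) = (3/4)^2 = 9/16; P(at least one) = 1 − 9/16 = 7/16.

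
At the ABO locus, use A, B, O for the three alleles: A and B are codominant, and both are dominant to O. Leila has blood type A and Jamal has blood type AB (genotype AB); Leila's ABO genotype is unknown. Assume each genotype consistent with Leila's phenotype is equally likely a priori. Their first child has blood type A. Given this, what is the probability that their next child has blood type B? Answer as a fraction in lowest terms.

1/8

Possible genotypes: Leila ∈ {AA, AO}; Jamal ∈ {AB}.
Weight each parental genotype pair by prior × P(type-A child):
  AA × AB: posterior weight 1/2; P(next child type B) = 0.
  AO × AB: posterior weight 1/2; P(next child type B) = 1/4.
Weighted sum = 1/8.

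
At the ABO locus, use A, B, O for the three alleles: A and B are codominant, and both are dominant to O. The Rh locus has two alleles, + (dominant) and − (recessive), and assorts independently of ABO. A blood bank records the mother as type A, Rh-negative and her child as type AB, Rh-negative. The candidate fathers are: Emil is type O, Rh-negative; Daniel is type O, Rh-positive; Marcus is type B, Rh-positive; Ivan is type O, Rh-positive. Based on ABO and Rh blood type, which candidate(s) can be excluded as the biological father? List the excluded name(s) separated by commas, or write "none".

Emil, Daniel, Ivan

A candidate is excluded only if no genotype consistent with his phenotype could produce a type AB, Rh-negative child with a type A, Rh-negative mother.
Emil (type O, Rh-): no genotype consistent with that phenotype can produce a type-AB Rh- child with a type-A mother.
Daniel (type O, Rh+): no genotype consistent with that phenotype can produce a type-AB Rh- child with a type-A mother.
Ivan (type O, Rh+): no genotype consistent with that phenotype can produce a type-AB Rh- child with a type-A mother.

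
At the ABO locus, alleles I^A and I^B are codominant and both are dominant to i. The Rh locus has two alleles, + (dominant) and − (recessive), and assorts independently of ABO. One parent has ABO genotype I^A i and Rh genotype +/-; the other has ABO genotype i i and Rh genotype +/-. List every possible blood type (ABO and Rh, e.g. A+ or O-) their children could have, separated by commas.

Gametes from I^A i × i i give offspring ABO genotypes I^A i, i i, i.e. phenotypes O, A.
Rh cross +/- × +/- → phenotypes Rh+, Rh-.
Combining independently: O+, O-, A+, A-.

O+, O-, A+, A-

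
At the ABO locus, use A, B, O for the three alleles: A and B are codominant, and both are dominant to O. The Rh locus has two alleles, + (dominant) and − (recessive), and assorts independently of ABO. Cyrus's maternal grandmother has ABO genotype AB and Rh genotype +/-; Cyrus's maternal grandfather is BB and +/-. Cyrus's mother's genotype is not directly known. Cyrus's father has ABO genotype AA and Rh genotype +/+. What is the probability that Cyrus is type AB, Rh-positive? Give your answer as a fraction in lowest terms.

3/4

Cyrus's mother's ABO genotype from AB × BB: 1/2 AB, 1/2 BB.
Crossing each possibility with the father AA and summing P(type AB): 1/2·1/2 + 1/2·1 = 3/4.
Similarly for Rh via the mother's Rh distribution: P(Rh+) = 1.
Independent loci: 3/4 × 1 = 3/4.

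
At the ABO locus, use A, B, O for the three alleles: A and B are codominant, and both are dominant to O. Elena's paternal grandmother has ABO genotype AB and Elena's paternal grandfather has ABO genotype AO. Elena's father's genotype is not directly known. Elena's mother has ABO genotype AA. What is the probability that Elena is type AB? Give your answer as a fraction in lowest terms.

Elena's father's ABO genotype from AB × AO: 1/4 AA, 1/4 AB, 1/4 AO, 1/4 BO.
Crossing each possibility with the mother AA and summing P(type AB): 1/4·0 + 1/4·1/2 + 1/4·0 + 1/4·1/2 = 1/4.

1/4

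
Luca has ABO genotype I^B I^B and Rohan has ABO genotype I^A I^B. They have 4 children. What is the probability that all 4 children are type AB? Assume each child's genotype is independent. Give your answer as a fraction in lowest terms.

1/16

ABO cross I^B I^B × I^A I^B → 1/2 B, 1/2 AB.
So P(type AB) = 1/2 per child.
All 4 independent: (1/2)^4 = 1/16.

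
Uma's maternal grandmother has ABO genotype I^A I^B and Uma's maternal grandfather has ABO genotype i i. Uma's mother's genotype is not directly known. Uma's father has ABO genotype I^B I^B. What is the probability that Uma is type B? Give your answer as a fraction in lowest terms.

Uma's mother's ABO genotype from I^A I^B × i i: 1/2 I^A i, 1/2 I^B i.
Crossing each possibility with the father I^B I^B and summing P(type B): 1/2·1/2 + 1/2·1 = 3/4.

3/4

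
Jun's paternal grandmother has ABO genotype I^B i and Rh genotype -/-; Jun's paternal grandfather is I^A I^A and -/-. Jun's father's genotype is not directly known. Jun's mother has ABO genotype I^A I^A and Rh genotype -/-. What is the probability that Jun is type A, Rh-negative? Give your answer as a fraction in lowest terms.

Jun's father's ABO genotype from I^B i × I^A I^A: 1/2 I^A I^B, 1/2 I^A i.
Crossing each possibility with the mother I^A I^A and summing P(type A): 1/2·1/2 + 1/2·1 = 3/4.
Similarly for Rh via the father's Rh distribution: P(Rh-) = 1.
Independent loci: 3/4 × 1 = 3/4.

3/4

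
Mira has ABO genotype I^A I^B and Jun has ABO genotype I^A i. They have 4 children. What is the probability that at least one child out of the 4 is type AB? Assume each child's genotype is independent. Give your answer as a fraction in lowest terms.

175/256

ABO cross I^A I^B × I^A i → 1/2 A, 1/4 B, 1/4 AB.
So P(type AB) = 1/4 per child.
P(none) = (3/4)^4 = 81/256; P(at least one) = 1 − 81/256 = 175/256.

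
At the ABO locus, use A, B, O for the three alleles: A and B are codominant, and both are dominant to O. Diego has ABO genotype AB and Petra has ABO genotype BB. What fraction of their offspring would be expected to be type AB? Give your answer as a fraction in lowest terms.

1/2

ABO cross AB × BB → offspring phenotypes: 1/2 B, 1/2 AB.
So P(type AB) = 1/2.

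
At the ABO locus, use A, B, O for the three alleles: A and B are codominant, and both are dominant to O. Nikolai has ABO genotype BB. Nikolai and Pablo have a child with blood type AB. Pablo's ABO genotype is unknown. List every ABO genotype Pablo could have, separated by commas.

For each candidate genotype of Pablo, check whether crossing it with BB can produce every observed child phenotype.
  AA → possible child types {AB} ✓
  AB → possible child types {B, AB} ✓
  AO → possible child types {B, AB} ✓
  BB → possible child types {B} ✗
  BO → possible child types {B} ✗
  OO → possible child types {B} ✗

AA, AB, AO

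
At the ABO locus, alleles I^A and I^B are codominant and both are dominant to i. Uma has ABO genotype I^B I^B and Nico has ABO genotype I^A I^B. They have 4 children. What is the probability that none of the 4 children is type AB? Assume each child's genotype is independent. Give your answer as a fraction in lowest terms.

ABO cross I^B I^B × I^A I^B → 1/2 B, 1/2 AB.
So P(type AB) = 1/2 per child.
P(not type AB) = 1/2 for one child; (1/2)^4 = 1/16.

1/16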